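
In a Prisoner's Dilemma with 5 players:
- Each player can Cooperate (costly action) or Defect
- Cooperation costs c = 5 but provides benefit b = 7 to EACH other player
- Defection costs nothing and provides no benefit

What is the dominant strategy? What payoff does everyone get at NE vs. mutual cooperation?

Dominant: Defect; NE payoff = 0; Coop payoff = 23

Work:
Defect dominates (saves cost c = 5, benefit to others is external)
NE: All defect → everyone gets 0
If all cooperate: each receives (4)×7 - 5 = 23
Social dilemma: 23 > 0 but NE gives 0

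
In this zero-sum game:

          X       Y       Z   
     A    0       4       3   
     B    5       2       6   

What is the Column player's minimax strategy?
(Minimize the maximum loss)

Column should play Y, value = 4

Work:
Column player minimizes Row's maximum payoff:
Column X: max payoff to Row = 5
Column Y: max payoff to Row = 4
Column Z: max payoff to Row = 6
Minimum is 4, achieved by column Y.
Minimax strategy: Y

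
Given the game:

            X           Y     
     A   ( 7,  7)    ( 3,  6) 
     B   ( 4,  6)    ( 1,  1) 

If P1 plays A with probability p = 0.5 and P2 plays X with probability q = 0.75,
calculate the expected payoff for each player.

E[P1] = 4.625, E[P2] = 5.75

Work:
E[P1] = p·q·π₁(A,X) + p·(1-q)·π₁(A,Y) + (1-p)·q·π₁(B,X) + (1-p)·(1-q)·π₁(B,Y)
= 0.5·0.75·7 + 0.5·0.25·3 + 0.5·0.75·4 + 0.5·0.25·1
= 4.625

E[P2] = 5.75 (similar calculation)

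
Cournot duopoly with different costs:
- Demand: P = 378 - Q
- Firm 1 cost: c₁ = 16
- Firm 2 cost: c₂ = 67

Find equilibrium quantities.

q₁* = 137.67, q₂* = 86.67

Work:
Reaction: q₁ = (378 - 16 - q₂)/2
Reaction: q₂ = (378 - 67 - q₁)/2
Solve simultaneously:
q₁* = (378 - 2×16 + 67)/3 = 137.67
q₂* = (378 - 2×67 + 16)/3 = 86.67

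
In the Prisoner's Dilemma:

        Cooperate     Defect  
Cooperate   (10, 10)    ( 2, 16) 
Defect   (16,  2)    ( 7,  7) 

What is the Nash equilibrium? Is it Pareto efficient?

(Defect, Defect) is NE; not Pareto efficient

Work:
Defect dominates Cooperate for both players:
If P2 cooperates: Defect (16) > Cooperate (10)
If P2 defects: Defect (7) > Cooperate (2)
NE: (Defect, Defect) with payoff (7, 7)
But (Cooperate, Cooperate) = (10, 10) Pareto dominates (7, 7)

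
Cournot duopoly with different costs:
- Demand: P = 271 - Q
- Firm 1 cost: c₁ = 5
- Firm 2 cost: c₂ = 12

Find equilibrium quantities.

q₁* = 91.0, q₂* = 84.0

Work:
Reaction: q₁ = (271 - 5 - q₂)/2
Reaction: q₂ = (271 - 12 - q₁)/2
Solve simultaneously:
q₁* = (271 - 2×5 + 12)/3 = 91.0
q₂* = (271 - 2×12 + 5)/3 = 84.0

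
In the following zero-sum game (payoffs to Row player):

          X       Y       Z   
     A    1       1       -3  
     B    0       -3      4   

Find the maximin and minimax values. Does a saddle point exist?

Maximin = -3, Minimax = 1, Saddle: False

Work:
Row minimums: [-3, -3] → maximin = -3
Column maximums: [1, 1, 4] → minimax = 1
No saddle point (maximin ≠ minimax). Mixed strategy needed.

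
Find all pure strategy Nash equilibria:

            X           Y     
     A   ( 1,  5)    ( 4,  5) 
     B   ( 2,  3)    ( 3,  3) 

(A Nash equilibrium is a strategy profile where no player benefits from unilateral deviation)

Nash equilibrium: (A, Y), (B, X)

Work:
Best responses:
  P1 vs X: payoffs [1, 2] → best response B (payoff 2)
  P1 vs Y: payoffs [4, 3] → best response A (payoff 4)
  P2 vs A: payoffs [5, 5] → best response X/Y (payoff 5)
  P2 vs B: payoffs [3, 3] → best response X/Y (payoff 3)
Mutual best responses: (A,Y), (B,X) → Nash equilibria.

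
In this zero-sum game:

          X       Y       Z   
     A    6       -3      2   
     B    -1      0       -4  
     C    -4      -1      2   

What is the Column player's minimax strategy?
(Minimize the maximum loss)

Column should play Y, value = 0

Work:
Column player minimizes Row's maximum payoff:
Column X: max payoff to Row = 6
Column Y: max payoff to Row = 0
Column Z: max payoff to Row = 2
Minimum is 0, achieved by column Y.
Minimax strategy: Y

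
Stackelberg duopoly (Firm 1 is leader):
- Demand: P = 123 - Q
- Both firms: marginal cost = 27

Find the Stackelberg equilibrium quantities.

q₁* (leader) = 48.0, q₂* (follower) = 24.0

Work:
Follower's reaction: q₂ = (a - c - q₁)/2
Leader substitutes: π₁ = q₁·(a - q₁ - (a-c-q₁)/2 - c)
FOC: q₁* = (123 - 27)/2 = 48.00
Then: q₂* = (123 - 27 - 48.0)/2 = 24.00
Leader has first-mover advantage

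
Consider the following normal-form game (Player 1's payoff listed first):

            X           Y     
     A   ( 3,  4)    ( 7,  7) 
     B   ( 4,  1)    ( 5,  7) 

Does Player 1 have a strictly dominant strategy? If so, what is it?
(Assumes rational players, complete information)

No strictly dominant strategy exists for Player 1

Work:
A strategy strictly dominates another if it gives a strictly higher payoff against every opponent action. Compare each pair of P1's strategies column-by-column:
  A vs B: [3 vs 4, 7 vs 5] → A does not strictly dominate B (column X: 3 ≤ 4)
  B vs A: [4 vs 3, 5 vs 7] → B does not strictly dominate A (column Y: 5 ≤ 7)
No single strategy strictly dominates all others → no strictly dominant strategy.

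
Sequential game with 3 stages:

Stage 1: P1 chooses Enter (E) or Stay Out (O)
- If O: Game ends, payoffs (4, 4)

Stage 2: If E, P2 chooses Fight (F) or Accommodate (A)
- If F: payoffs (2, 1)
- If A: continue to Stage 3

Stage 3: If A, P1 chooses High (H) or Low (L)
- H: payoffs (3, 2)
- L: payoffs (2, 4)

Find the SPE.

SPE: (O, A, H); Outcome (4, 4)

Work:
Stage 3: P1 chooses H (3 vs 2)
Stage 2: P2: F->1, A->2 (anticipating H). Choose A
Stage 1: P1: O->4, E->3 (anticipating A, H). Choose O
SPE path: O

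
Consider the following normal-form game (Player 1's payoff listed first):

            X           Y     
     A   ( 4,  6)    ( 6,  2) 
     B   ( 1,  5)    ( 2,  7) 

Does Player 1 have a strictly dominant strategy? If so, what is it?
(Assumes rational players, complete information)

Yes, Player 1's strictly dominant strategy is A

Work:
A strategy strictly dominates another if it gives a strictly higher payoff against every opponent action. Compare each pair of P1's strategies column-by-column:
  A vs B: [4 vs 1, 6 vs 2] → A strictly dominates B
  B vs A: [1 vs 4, 2 vs 6] → B does not strictly dominate A (column X: 1 ≤ 4)
A strictly dominates every other strategy → strictly dominant.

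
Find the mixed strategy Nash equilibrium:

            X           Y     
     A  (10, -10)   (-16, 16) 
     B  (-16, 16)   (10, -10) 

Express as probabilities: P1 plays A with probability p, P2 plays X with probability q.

p = 0.5, q = 0.5

Work:
Find probabilities that make opponent indifferent:
P2 chooses q to make P1 indifferent between A and B
P1 chooses p to make P2 indifferent between X and Y
Mixed NE: P1 plays (A: 0.5, B: 0.5), P2 plays (X: 0.5, Y: 0.5)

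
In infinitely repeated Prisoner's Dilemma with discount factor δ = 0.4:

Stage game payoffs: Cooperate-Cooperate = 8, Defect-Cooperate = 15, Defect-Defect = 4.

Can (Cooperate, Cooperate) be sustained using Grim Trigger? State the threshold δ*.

δ* = 0.6364; since δ = 0.4 < 0.6364, cooperation cannot be sustained

Work:
For Grim Trigger:
Cooperate forever: 8/(1-δ)
Defect then punished: 15 + 4·δ/(1-δ)
Need: 8/(1-δ) ≥ 15 + 4·δ/(1-δ)
Solving: δ ≥ (T-R)/(T-P) = (15-8)/(15-4) = 0.6364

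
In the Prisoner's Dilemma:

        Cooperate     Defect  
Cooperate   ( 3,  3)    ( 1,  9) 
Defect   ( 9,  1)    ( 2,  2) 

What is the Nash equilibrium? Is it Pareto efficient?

(Defect, Defect) is NE; not Pareto efficient

Work:
Defect dominates Cooperate for both players:
If P2 cooperates: Defect (9) > Cooperate (3)
If P2 defects: Defect (2) > Cooperate (1)
NE: (Defect, Defect) with payoff (2, 2)
But (Cooperate, Cooperate) = (3, 3) Pareto dominates (2, 2)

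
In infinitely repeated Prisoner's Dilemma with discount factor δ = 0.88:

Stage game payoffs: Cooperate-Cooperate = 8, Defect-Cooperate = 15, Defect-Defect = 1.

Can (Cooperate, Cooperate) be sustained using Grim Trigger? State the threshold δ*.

δ* = 0.5; since δ = 0.88 ≥ 0.5, cooperation can be sustained

Work:
For Grim Trigger:
Cooperate forever: 8/(1-δ)
Defect then punished: 15 + 1·δ/(1-δ)
Need: 8/(1-δ) ≥ 15 + 1·δ/(1-δ)
Solving: δ ≥ (T-R)/(T-P) = (15-8)/(15-1) = 0.5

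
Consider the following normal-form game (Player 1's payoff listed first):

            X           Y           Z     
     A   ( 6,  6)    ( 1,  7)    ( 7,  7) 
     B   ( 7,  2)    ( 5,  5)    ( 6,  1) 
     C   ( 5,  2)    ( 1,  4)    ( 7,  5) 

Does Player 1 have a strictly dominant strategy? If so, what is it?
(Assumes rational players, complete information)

No strictly dominant strategy exists for Player 1

Work:
A strategy strictly dominates another if it gives a strictly higher payoff against every opponent action. Compare each pair of P1's strategies column-by-column:
  A vs B: [6 vs 7, 1 vs 5, 7 vs 6] → A does not strictly dominate B (column X: 6 ≤ 7)
  A vs C: [6 vs 5, 1 vs 1, 7 vs 7] → A does not strictly dominate C (column Y: 1 ≤ 1)
  B vs A: [7 vs 6, 5 vs 1, 6 vs 7] → B does not strictly dominate A (column Z: 6 ≤ 7)
  B vs C: [7 vs 5, 5 vs 1, 6 vs 7] → B does not strictly dominate C (column Z: 6 ≤ 7)
  C vs A: [5 vs 6, 1 vs 1, 7 vs 7] → C does not strictly dominate A (column X: 5 ≤ 6)
  C vs B: [5 vs 7, 1 vs 5, 7 vs 6] → C does not strictly dominate B (column X: 5 ≤ 7)
No single strategy strictly dominates all others → no strictly dominant strategy.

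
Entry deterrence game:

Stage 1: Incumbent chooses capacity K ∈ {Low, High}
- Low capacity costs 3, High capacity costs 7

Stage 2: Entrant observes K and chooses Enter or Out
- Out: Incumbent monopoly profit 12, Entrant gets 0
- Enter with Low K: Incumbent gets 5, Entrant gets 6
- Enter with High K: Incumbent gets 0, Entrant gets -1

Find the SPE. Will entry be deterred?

SPE: (High, Enter|Low, Out|High); Entry deterred. Incumbent net profit = 5

Work:
After Low K: Entrant enters (6 > 0)
After High K: Entrant stays out (-1 < 0)
Incumbent: Low → 5−3=2, High → 12−7=5
Incumbent chooses High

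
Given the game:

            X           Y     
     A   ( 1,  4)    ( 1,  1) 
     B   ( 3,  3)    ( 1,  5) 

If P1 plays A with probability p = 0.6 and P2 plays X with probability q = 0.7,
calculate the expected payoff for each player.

E[P1] = 1.56, E[P2] = 3.3

Work:
E[P1] = p·q·π₁(A,X) + p·(1-q)·π₁(A,Y) + (1-p)·q·π₁(B,X) + (1-p)·(1-q)·π₁(B,Y)
= 0.6·0.7·1 + 0.6·0.3·1 + 0.4·0.7·3 + 0.4·0.3·1
= 1.56

E[P2] = 3.3 (similar calculation)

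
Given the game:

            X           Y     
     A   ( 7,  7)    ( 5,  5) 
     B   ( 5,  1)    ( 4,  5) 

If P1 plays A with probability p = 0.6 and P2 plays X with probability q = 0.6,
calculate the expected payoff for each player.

E[P1] = 5.56, E[P2] = 4.76

Work:
E[P1] = p·q·π₁(A,X) + p·(1-q)·π₁(A,Y) + (1-p)·q·π₁(B,X) + (1-p)·(1-q)·π₁(B,Y)
= 0.6·0.6·7 + 0.6·0.4·5 + 0.4·0.6·5 + 0.4·0.4·4
= 5.56

E[P2] = 4.76 (similar calculation)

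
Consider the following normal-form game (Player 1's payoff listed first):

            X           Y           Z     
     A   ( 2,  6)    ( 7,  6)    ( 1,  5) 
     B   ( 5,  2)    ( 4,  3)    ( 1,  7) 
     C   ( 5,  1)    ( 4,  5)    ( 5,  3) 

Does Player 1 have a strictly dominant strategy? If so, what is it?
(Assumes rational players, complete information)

No strictly dominant strategy exists for Player 1

Work:
A strategy strictly dominates another if it gives a strictly higher payoff against every opponent action. Compare each pair of P1's strategies column-by-column:
  A vs B: [2 vs 5, 7 vs 4, 1 vs 1] → A does not strictly dominate B (column X: 2 ≤ 5)
  A vs C: [2 vs 5, 7 vs 4, 1 vs 5] → A does not strictly dominate C (column X: 2 ≤ 5)
  B vs A: [5 vs 2, 4 vs 7, 1 vs 1] → B does not strictly dominate A (column Y: 4 ≤ 7)
  B vs C: [5 vs 5, 4 vs 4, 1 vs 5] → B does not strictly dominate C (column X: 5 ≤ 5)
  C vs A: [5 vs 2, 4 vs 7, 5 vs 1] → C does not strictly dominate A (column Y: 4 ≤ 7)
  C vs B: [5 vs 5, 4 vs 4, 5 vs 1] → C does not strictly dominate B (column X: 5 ≤ 5)
No single strategy strictly dominates all others → no strictly dominant strategy.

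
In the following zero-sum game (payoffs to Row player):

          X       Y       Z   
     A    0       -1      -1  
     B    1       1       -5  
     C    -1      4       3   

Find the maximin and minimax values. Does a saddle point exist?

Maximin = -1, Minimax = 1, Saddle: False

Work:
Row minimums: [-1, -5, -1] → maximin = -1
Column maximums: [1, 4, 3] → minimax = 1
No saddle point (maximin ≠ minimax). Mixed strategy needed.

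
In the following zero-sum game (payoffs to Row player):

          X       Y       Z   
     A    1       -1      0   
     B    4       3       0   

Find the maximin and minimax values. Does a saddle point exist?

Maximin = 0, Minimax = 0, Saddle: True

Work:
Row minimums: [-1, 0] → maximin = 0
Column maximums: [4, 3, 0] → minimax = 0
Saddle point exists! Game value = 0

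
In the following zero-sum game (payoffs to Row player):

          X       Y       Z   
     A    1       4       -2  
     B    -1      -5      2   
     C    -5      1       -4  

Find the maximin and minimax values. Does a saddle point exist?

Maximin = -2, Minimax = 1, Saddle: False

Work:
Row minimums: [-2, -5, -5] → maximin = -2
Column maximums: [1, 4, 2] → minimax = 1
No saddle point (maximin ≠ minimax). Mixed strategy needed.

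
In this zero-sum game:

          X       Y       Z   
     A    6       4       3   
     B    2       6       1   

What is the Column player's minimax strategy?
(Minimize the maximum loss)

Column should play Z, value = 3

Work:
Column player minimizes Row's maximum payoff:
Column X: max payoff to Row = 6
Column Y: max payoff to Row = 6
Column Z: max payoff to Row = 3
Minimum is 3, achieved by column Z.
Minimax strategy: Z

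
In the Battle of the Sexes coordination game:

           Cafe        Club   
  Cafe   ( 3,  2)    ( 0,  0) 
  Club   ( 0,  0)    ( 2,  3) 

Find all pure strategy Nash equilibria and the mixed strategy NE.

Pure NE: (Cafe, Cafe) and (Club, Club); Mixed NE: p = 0.6, q = 0.4

Work:
Check pure NE:
(Cafe, Cafe): (3, 2) - no unilateral deviation beneficial
(Club, Club): (2, 3) - no unilateral deviation beneficial
Mixed NE: P1 plays Cafe with p = 0.6, P2 plays Cafe with q = 0.4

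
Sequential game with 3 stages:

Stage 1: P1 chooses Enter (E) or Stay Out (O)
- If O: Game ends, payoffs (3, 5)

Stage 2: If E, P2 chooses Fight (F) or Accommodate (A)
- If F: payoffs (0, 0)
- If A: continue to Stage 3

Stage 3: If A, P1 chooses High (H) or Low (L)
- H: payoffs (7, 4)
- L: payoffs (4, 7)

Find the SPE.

SPE: (E, A, H); Outcome (7, 4)

Work:
Stage 3: P1 chooses H (7 vs 4)
Stage 2: P2: F->0, A->4 (anticipating H). Choose A
Stage 1: P1: O->3, E->7 (anticipating A, H). Choose E
SPE path: E -> A -> H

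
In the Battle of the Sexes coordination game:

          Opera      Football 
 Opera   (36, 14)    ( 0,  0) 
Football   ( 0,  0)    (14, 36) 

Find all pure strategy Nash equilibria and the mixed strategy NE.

Pure NE: (Opera, Opera) and (Football, Football); Mixed NE: p = 0.72, q = 0.28

Work:
Check pure NE:
(Opera, Opera): (36, 14) - no unilateral deviation beneficial
(Football, Football): (14, 36) - no unilateral deviation beneficial
Mixed NE: P1 plays Opera with p = 0.72, P2 plays Opera with q = 0.28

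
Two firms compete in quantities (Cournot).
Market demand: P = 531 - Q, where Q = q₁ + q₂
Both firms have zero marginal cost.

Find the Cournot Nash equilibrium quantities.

q₁* = q₂* = 177.0; P* = 177.0

Work:
Profit: π_i = P·q_i = (a - q_i - q_j)·q_i
FOC: ∂π_i/∂q_i = a - 2q_i - q_j = 0
Reaction function: q_i = (531 - q_j)/2
Symmetry: q* = 531/3 = 177.0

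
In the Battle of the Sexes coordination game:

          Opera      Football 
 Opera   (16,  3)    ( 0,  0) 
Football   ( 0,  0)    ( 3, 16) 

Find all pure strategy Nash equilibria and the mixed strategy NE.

Pure NE: (Opera, Opera) and (Football, Football); Mixed NE: p = 0.8421, q = 0.1579

Work:
Check pure NE:
(Opera, Opera): (16, 3) - no unilateral deviation beneficial
(Football, Football): (3, 16) - no unilateral deviation beneficial
Mixed NE: P1 plays Opera with p = 0.8421, P2 plays Opera with q = 0.1579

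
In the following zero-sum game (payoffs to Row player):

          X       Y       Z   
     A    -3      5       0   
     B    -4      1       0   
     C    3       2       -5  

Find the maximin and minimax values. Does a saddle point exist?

Maximin = -3, Minimax = 0, Saddle: False

Work:
Row minimums: [-3, -4, -5] → maximin = -3
Column maximums: [3, 5, 0] → minimax = 0
No saddle point (maximin ≠ minimax). Mixed strategy needed.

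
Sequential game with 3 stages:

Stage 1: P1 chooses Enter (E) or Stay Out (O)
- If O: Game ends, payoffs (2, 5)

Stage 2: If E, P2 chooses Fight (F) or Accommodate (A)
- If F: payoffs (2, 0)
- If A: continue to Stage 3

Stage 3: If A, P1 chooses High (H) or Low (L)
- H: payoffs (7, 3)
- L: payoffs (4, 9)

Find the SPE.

SPE: (E, A, H); Outcome (7, 3)

Work:
Stage 3: P1 chooses H (7 vs 4)
Stage 2: P2: F->0, A->3 (anticipating H). Choose A
Stage 1: P1: O->2, E->7 (anticipating A, H). Choose E
SPE path: E -> A -> H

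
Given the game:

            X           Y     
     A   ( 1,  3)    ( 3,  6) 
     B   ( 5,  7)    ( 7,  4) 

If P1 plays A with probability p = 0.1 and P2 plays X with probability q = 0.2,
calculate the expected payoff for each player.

E[P1] = 6.2, E[P2] = 4.68

Work:
E[P1] = p·q·π₁(A,X) + p·(1-q)·π₁(A,Y) + (1-p)·q·π₁(B,X) + (1-p)·(1-q)·π₁(B,Y)
= 0.1·0.2·1 + 0.1·0.8·3 + 0.9·0.2·5 + 0.9·0.8·7
= 6.2

E[P2] = 4.68 (similar calculation)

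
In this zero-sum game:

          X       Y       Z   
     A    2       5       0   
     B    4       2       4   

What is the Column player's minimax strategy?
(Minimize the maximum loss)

Column should play X or Z (all achieve the minimum), value = 4

Work:
Column player minimizes Row's maximum payoff:
Column X: max payoff to Row = 4
Column Y: max payoff to Row = 5
Column Z: max payoff to Row = 4
Minimum is 4, achieved by columns X, Z (tied).
Each of X or Z is a minimax strategy.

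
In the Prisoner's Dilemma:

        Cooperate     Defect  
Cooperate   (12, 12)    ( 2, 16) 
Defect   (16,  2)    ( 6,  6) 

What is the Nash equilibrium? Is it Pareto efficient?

(Defect, Defect) is NE; not Pareto efficient

Work:
Defect dominates Cooperate for both players:
If P2 cooperates: Defect (16) > Cooperate (12)
If P2 defects: Defect (6) > Cooperate (2)
NE: (Defect, Defect) with payoff (6, 6)
But (Cooperate, Cooperate) = (12, 12) Pareto dominates (6, 6)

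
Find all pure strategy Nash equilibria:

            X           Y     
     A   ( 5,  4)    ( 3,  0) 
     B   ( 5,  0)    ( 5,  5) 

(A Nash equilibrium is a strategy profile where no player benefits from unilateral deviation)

Nash equilibrium: (A, X), (B, Y)

Work:
Best responses:
  P1 vs X: payoffs [5, 5] → best response A/B (payoff 5)
  P1 vs Y: payoffs [3, 5] → best response B (payoff 5)
  P2 vs A: payoffs [4, 0] → best response X (payoff 4)
  P2 vs B: payoffs [0, 5] → best response Y (payoff 5)
Mutual best responses: (A,X), (B,Y) → Nash equilibria.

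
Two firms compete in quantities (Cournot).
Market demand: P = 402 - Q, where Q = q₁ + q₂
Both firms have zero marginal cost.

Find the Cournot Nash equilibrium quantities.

q₁* = q₂* = 134.0; P* = 134.0

Work:
Profit: π_i = P·q_i = (a - q_i - q_j)·q_i
FOC: ∂π_i/∂q_i = a - 2q_i - q_j = 0
Reaction function: q_i = (402 - q_j)/2
Symmetry: q* = 402/3 = 134.0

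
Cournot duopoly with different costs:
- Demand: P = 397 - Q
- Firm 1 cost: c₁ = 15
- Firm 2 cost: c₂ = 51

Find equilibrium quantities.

q₁* = 139.33, q₂* = 103.33

Work:
Reaction: q₁ = (397 - 15 - q₂)/2
Reaction: q₂ = (397 - 51 - q₁)/2
Solve simultaneously:
q₁* = (397 - 2×15 + 51)/3 = 139.33
q₂* = (397 - 2×51 + 15)/3 = 103.33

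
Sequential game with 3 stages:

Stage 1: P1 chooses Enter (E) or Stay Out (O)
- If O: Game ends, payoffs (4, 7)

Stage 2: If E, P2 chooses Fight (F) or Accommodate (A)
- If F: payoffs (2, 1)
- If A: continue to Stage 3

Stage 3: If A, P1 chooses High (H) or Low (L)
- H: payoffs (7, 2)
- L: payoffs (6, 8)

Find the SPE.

SPE: (E, A, H); Outcome (7, 2)

Work:
Stage 3: P1 chooses H (7 vs 6)
Stage 2: P2: F->1, A->2 (anticipating H). Choose A
Stage 1: P1: O->4, E->7 (anticipating A, H). Choose E
SPE path: E -> A -> H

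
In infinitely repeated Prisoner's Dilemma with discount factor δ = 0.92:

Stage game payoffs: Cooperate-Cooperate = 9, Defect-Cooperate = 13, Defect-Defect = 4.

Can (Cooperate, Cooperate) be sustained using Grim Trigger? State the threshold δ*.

δ* = 0.4444; since δ = 0.92 ≥ 0.4444, cooperation can be sustained

Work:
For Grim Trigger:
Cooperate forever: 9/(1-δ)
Defect then punished: 13 + 4·δ/(1-δ)
Need: 9/(1-δ) ≥ 13 + 4·δ/(1-δ)
Solving: δ ≥ (T-R)/(T-P) = (13-9)/(13-4) = 0.4444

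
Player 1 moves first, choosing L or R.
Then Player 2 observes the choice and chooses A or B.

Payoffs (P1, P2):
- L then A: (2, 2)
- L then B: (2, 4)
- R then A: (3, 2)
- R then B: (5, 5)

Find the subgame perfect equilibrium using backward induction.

P1 plays R, P2 plays B after L and B after R; Payoff (5, 5)

Work:
Backward induction:
After L: P2 chooses B → P1 gets 2
After R: P2 chooses B → P1 gets 5
P1 chooses R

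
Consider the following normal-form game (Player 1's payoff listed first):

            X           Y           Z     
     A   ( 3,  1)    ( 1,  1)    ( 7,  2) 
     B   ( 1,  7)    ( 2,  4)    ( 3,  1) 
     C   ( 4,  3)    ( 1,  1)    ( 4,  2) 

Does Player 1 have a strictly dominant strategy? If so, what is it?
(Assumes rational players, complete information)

No strictly dominant strategy exists for Player 1

Work:
A strategy strictly dominates another if it gives a strictly higher payoff against every opponent action. Compare each pair of P1's strategies column-by-column:
  A vs B: [3 vs 1, 1 vs 2, 7 vs 3] → A does not strictly dominate B (column Y: 1 ≤ 2)
  A vs C: [3 vs 4, 1 vs 1, 7 vs 4] → A does not strictly dominate C (column X: 3 ≤ 4)
  B vs A: [1 vs 3, 2 vs 1, 3 vs 7] → B does not strictly dominate A (column X: 1 ≤ 3)
  B vs C: [1 vs 4, 2 vs 1, 3 vs 4] → B does not strictly dominate C (column X: 1 ≤ 4)
  C vs A: [4 vs 3, 1 vs 1, 4 vs 7] → C does not strictly dominate A (column Y: 1 ≤ 1)
  C vs B: [4 vs 1, 1 vs 2, 4 vs 3] → C does not strictly dominate B (column Y: 1 ≤ 2)
No single strategy strictly dominates all others → no strictly dominant strategy.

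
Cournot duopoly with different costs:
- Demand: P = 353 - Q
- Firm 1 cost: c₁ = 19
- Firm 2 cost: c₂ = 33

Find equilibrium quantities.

q₁* = 116.0, q₂* = 102.0

Work:
Reaction: q₁ = (353 - 19 - q₂)/2
Reaction: q₂ = (353 - 33 - q₁)/2
Solve simultaneously:
q₁* = (353 - 2×19 + 33)/3 = 116.0
q₂* = (353 - 2×33 + 19)/3 = 102.0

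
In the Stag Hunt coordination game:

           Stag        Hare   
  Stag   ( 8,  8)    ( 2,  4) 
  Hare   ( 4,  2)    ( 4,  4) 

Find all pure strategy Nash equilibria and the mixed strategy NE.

Pure NE: (Stag, Stag) and (Hare, Hare); Mixed NE: p = 0.3333, q = 0.3333

Work:
Check pure NE:
(Stag, Stag): (8, 8) - no unilateral deviation beneficial
(Hare, Hare): (4, 4) - no unilateral deviation beneficial
Mixed NE: P1 plays Stag with p = 0.3333, P2 plays Stag with q = 0.3333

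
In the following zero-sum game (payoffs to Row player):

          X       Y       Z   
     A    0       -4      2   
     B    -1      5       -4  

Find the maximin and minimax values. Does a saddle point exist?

Maximin = -4, Minimax = 0, Saddle: False

Work:
Row minimums: [-4, -4] → maximin = -4
Column maximums: [0, 5, 2] → minimax = 0
No saddle point (maximin ≠ minimax). Mixed strategy needed.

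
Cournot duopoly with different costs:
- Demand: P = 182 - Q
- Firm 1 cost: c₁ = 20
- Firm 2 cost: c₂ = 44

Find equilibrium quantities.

q₁* = 62.0, q₂* = 38.0

Work:
Reaction: q₁ = (182 - 20 - q₂)/2
Reaction: q₂ = (182 - 44 - q₁)/2
Solve simultaneously:
q₁* = (182 - 2×20 + 44)/3 = 62.0
q₂* = (182 - 2×44 + 20)/3 = 38.0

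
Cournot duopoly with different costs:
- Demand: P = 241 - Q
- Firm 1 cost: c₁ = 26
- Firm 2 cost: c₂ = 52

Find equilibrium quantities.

q₁* = 80.33, q₂* = 54.33

Work:
Reaction: q₁ = (241 - 26 - q₂)/2
Reaction: q₂ = (241 - 52 - q₁)/2
Solve simultaneously:
q₁* = (241 - 2×26 + 52)/3 = 80.33
q₂* = (241 - 2×52 + 26)/3 = 54.33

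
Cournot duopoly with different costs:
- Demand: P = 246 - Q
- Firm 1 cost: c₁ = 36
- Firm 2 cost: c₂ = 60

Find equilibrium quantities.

q₁* = 78.0, q₂* = 54.0

Work:
Reaction: q₁ = (246 - 36 - q₂)/2
Reaction: q₂ = (246 - 60 - q₁)/2
Solve simultaneously:
q₁* = (246 - 2×36 + 60)/3 = 78.0
q₂* = (246 - 2×60 + 36)/3 = 54.0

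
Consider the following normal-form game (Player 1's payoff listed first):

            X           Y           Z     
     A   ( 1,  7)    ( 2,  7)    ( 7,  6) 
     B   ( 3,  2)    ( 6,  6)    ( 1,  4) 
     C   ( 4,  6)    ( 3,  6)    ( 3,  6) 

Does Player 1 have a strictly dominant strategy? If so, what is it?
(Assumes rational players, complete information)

No strictly dominant strategy exists for Player 1

Work:
A strategy strictly dominates another if it gives a strictly higher payoff against every opponent action. Compare each pair of P1's strategies column-by-column:
  A vs B: [1 vs 3, 2 vs 6, 7 vs 1] → A does not strictly dominate B (column X: 1 ≤ 3)
  A vs C: [1 vs 4, 2 vs 3, 7 vs 3] → A does not strictly dominate C (column X: 1 ≤ 4)
  B vs A: [3 vs 1, 6 vs 2, 1 vs 7] → B does not strictly dominate A (column Z: 1 ≤ 7)
  B vs C: [3 vs 4, 6 vs 3, 1 vs 3] → B does not strictly dominate C (column X: 3 ≤ 4)
  C vs A: [4 vs 1, 3 vs 2, 3 vs 7] → C does not strictly dominate A (column Z: 3 ≤ 7)
  C vs B: [4 vs 3, 3 vs 6, 3 vs 1] → C does not strictly dominate B (column Y: 3 ≤ 6)
No single strategy strictly dominates all others → no strictly dominant strategy.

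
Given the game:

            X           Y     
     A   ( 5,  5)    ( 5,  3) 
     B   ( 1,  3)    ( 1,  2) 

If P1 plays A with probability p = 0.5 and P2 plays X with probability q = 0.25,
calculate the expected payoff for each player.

E[P1] = 3.0, E[P2] = 2.875

Work:
E[P1] = p·q·π₁(A,X) + p·(1-q)·π₁(A,Y) + (1-p)·q·π₁(B,X) + (1-p)·(1-q)·π₁(B,Y)
= 0.5·0.25·5 + 0.5·0.75·5 + 0.5·0.25·1 + 0.5·0.75·1
= 3.0

E[P2] = 2.875 (similar calculation)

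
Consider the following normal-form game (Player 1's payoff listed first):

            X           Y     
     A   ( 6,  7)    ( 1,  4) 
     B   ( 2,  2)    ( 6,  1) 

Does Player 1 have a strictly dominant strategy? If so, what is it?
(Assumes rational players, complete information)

No strictly dominant strategy exists for Player 1

Work:
A strategy strictly dominates another if it gives a strictly higher payoff against every opponent action. Compare each pair of P1's strategies column-by-column:
  A vs B: [6 vs 2, 1 vs 6] → A does not strictly dominate B (column Y: 1 ≤ 6)
  B vs A: [2 vs 6, 6 vs 1] → B does not strictly dominate A (column X: 2 ≤ 6)
No single strategy strictly dominates all others → no strictly dominant strategy.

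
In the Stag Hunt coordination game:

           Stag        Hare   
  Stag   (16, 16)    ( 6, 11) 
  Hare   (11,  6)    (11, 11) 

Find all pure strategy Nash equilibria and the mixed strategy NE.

Pure NE: (Stag, Stag) and (Hare, Hare); Mixed NE: p = 0.5, q = 0.5

Work:
Check pure NE:
(Stag, Stag): (16, 16) - no unilateral deviation beneficial
(Hare, Hare): (11, 11) - no unilateral deviation beneficial
Mixed NE: P1 plays Stag with p = 0.5, P2 plays Stag with q = 0.5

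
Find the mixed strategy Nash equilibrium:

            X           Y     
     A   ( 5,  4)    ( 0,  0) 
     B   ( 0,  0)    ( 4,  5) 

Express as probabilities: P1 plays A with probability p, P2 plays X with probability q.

p = 0.5556, q = 0.4444

Work:
Find probabilities that make opponent indifferent:
P2 chooses q to make P1 indifferent between A and B
P1 chooses p to make P2 indifferent between X and Y
Mixed NE: P1 plays (A: 0.5556, B: 0.4444), P2 plays (X: 0.4444, Y: 0.5556)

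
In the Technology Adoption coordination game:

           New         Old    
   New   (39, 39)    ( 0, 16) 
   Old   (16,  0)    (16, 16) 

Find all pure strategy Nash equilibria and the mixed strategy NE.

Pure NE: (New, New) and (Old, Old); Mixed NE: p = 0.4103, q = 0.4103

Work:
Check pure NE:
(New, New): (39, 39) - no unilateral deviation beneficial
(Old, Old): (16, 16) - no unilateral deviation beneficial
Mixed NE: P1 plays New with p = 0.4103, P2 plays New with q = 0.4103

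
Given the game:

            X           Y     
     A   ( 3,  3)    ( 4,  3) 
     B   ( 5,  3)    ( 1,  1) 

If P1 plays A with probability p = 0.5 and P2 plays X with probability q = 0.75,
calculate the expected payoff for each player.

E[P1] = 3.625, E[P2] = 2.75

Work:
E[P1] = p·q·π₁(A,X) + p·(1-q)·π₁(A,Y) + (1-p)·q·π₁(B,X) + (1-p)·(1-q)·π₁(B,Y)
= 0.5·0.75·3 + 0.5·0.25·4 + 0.5·0.75·5 + 0.5·0.25·1
= 3.625

E[P2] = 2.75 (similar calculation)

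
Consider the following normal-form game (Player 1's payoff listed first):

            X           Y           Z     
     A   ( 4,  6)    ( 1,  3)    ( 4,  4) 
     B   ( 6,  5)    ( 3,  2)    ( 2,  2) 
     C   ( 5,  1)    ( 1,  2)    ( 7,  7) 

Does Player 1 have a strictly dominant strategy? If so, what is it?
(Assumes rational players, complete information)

No strictly dominant strategy exists for Player 1

Work:
A strategy strictly dominates another if it gives a strictly higher payoff against every opponent action. Compare each pair of P1's strategies column-by-column:
  A vs B: [4 vs 6, 1 vs 3, 4 vs 2] → A does not strictly dominate B (column X: 4 ≤ 6)
  A vs C: [4 vs 5, 1 vs 1, 4 vs 7] → A does not strictly dominate C (column X: 4 ≤ 5)
  B vs A: [6 vs 4, 3 vs 1, 2 vs 4] → B does not strictly dominate A (column Z: 2 ≤ 4)
  B vs C: [6 vs 5, 3 vs 1, 2 vs 7] → B does not strictly dominate C (column Z: 2 ≤ 7)
  C vs A: [5 vs 4, 1 vs 1, 7 vs 4] → C does not strictly dominate A (column Y: 1 ≤ 1)
  C vs B: [5 vs 6, 1 vs 3, 7 vs 2] → C does not strictly dominate B (column X: 5 ≤ 6)
No single strategy strictly dominates all others → no strictly dominant strategy.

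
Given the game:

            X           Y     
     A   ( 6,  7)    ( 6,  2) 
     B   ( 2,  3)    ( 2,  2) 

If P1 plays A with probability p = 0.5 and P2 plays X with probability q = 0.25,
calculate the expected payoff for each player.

E[P1] = 4.0, E[P2] = 2.75

Work:
E[P1] = p·q·π₁(A,X) + p·(1-q)·π₁(A,Y) + (1-p)·q·π₁(B,X) + (1-p)·(1-q)·π₁(B,Y)
= 0.5·0.25·6 + 0.5·0.75·6 + 0.5·0.25·2 + 0.5·0.75·2
= 4.0

E[P2] = 2.75 (similar calculation)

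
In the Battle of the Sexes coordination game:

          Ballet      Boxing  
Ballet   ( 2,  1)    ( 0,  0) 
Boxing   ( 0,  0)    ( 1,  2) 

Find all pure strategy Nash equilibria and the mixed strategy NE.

Pure NE: (Ballet, Ballet) and (Boxing, Boxing); Mixed NE: p = 0.6667, q = 0.3333

Work:
Check pure NE:
(Ballet, Ballet): (2, 1) - no unilateral deviation beneficial
(Boxing, Boxing): (1, 2) - no unilateral deviation beneficial
Mixed NE: P1 plays Ballet with p = 0.6667, P2 plays Ballet with q = 0.3333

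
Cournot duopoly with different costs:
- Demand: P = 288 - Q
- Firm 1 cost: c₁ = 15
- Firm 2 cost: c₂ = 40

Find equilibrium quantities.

q₁* = 99.33, q₂* = 74.33

Work:
Reaction: q₁ = (288 - 15 - q₂)/2
Reaction: q₂ = (288 - 40 - q₁)/2
Solve simultaneously:
q₁* = (288 - 2×15 + 40)/3 = 99.33
q₂* = (288 - 2×40 + 15)/3 = 74.33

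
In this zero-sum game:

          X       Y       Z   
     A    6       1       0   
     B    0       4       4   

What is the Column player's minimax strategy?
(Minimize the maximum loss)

Column should play Y or Z (all achieve the minimum), value = 4

Work:
Column player minimizes Row's maximum payoff:
Column X: max payoff to Row = 6
Column Y: max payoff to Row = 4
Column Z: max payoff to Row = 4
Minimum is 4, achieved by columns Y, Z (tied).
Each of Y or Z is a minimax strategy.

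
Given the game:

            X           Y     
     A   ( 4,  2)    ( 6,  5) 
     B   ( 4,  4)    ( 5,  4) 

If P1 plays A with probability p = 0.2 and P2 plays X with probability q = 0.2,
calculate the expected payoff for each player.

E[P1] = 4.96, E[P2] = 4.08

Work:
E[P1] = p·q·π₁(A,X) + p·(1-q)·π₁(A,Y) + (1-p)·q·π₁(B,X) + (1-p)·(1-q)·π₁(B,Y)
= 0.2·0.2·4 + 0.2·0.8·6 + 0.8·0.2·4 + 0.8·0.8·5
= 4.96

E[P2] = 4.08 (similar calculation)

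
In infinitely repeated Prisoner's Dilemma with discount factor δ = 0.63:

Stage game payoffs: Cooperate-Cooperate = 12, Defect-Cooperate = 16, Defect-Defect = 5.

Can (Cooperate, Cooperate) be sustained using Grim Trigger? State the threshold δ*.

δ* = 0.3636; since δ = 0.63 ≥ 0.3636, cooperation can be sustained

Work:
For Grim Trigger:
Cooperate forever: 12/(1-δ)
Defect then punished: 16 + 5·δ/(1-δ)
Need: 12/(1-δ) ≥ 16 + 5·δ/(1-δ)
Solving: δ ≥ (T-R)/(T-P) = (16-12)/(16-5) = 0.3636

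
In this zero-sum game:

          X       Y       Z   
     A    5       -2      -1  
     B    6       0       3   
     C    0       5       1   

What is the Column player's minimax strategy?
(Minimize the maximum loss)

Column should play Z, value = 3

Work:
Column player minimizes Row's maximum payoff:
Column X: max payoff to Row = 6
Column Y: max payoff to Row = 5
Column Z: max payoff to Row = 3
Minimum is 3, achieved by column Z.
Minimax strategy: Z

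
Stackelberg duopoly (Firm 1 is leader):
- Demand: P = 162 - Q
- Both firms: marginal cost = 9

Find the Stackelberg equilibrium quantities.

q₁* (leader) = 76.5, q₂* (follower) = 38.25

Work:
Follower's reaction: q₂ = (a - c - q₁)/2
Leader substitutes: π₁ = q₁·(a - q₁ - (a-c-q₁)/2 - c)
FOC: q₁* = (162 - 9)/2 = 76.50
Then: q₂* = (162 - 9 - 76.5)/2 = 38.25
Leader has first-mover advantage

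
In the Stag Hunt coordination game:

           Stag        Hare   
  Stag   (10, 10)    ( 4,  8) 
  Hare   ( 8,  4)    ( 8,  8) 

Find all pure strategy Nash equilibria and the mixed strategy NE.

Pure NE: (Stag, Stag) and (Hare, Hare); Mixed NE: p = 0.6667, q = 0.6667

Work:
Check pure NE:
(Stag, Stag): (10, 10) - no unilateral deviation beneficial
(Hare, Hare): (8, 8) - no unilateral deviation beneficial
Mixed NE: P1 plays Stag with p = 0.6667, P2 plays Stag with q = 0.6667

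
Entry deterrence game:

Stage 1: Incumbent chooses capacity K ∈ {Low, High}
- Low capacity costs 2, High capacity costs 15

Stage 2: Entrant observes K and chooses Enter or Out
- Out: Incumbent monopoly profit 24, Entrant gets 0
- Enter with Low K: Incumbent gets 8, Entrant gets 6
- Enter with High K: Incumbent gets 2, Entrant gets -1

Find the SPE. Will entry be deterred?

SPE: (High, Enter|Low, Out|High); Entry deterred. Incumbent net profit = 9

Work:
After Low K: Entrant enters (6 > 0)
After High K: Entrant stays out (-1 < 0)
Incumbent: Low → 8−2=6, High → 24−15=9
Incumbent chooses High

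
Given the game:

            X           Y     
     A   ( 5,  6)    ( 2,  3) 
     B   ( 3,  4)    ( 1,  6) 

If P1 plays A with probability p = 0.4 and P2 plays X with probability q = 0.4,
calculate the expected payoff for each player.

E[P1] = 2.36, E[P2] = 4.8

Work:
E[P1] = p·q·π₁(A,X) + p·(1-q)·π₁(A,Y) + (1-p)·q·π₁(B,X) + (1-p)·(1-q)·π₁(B,Y)
= 0.4·0.4·5 + 0.4·0.6·2 + 0.6·0.4·3 + 0.6·0.6·1
= 2.36

E[P2] = 4.8 (similar calculation)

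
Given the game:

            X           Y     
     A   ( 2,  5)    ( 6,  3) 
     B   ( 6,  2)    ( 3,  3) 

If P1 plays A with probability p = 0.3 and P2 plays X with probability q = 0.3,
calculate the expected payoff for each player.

E[P1] = 4.17, E[P2] = 2.97

Work:
E[P1] = p·q·π₁(A,X) + p·(1-q)·π₁(A,Y) + (1-p)·q·π₁(B,X) + (1-p)·(1-q)·π₁(B,Y)
= 0.3·0.3·2 + 0.3·0.7·6 + 0.7·0.3·6 + 0.7·0.7·3
= 4.17

E[P2] = 2.97 (similar calculation)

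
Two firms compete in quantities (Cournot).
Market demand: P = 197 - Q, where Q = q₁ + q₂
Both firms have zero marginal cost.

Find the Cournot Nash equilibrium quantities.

q₁* = q₂* = 65.67; P* = 65.67

Work:
Profit: π_i = P·q_i = (a - q_i - q_j)·q_i
FOC: ∂π_i/∂q_i = a - 2q_i - q_j = 0
Reaction function: q_i = (197 - q_j)/2
Symmetry: q* = 197/3 = 65.67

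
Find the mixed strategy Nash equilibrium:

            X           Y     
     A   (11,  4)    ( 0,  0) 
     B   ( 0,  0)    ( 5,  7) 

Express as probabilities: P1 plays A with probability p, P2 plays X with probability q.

p = 0.6364, q = 0.3125

Work:
Find probabilities that make opponent indifferent:
P2 chooses q to make P1 indifferent between A and B
P1 chooses p to make P2 indifferent between X and Y
Mixed NE: P1 plays (A: 0.6364, B: 0.3636), P2 plays (X: 0.3125, Y: 0.6875)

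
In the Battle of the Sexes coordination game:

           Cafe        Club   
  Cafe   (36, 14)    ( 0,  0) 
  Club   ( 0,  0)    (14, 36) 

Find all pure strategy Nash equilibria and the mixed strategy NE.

Pure NE: (Cafe, Cafe) and (Club, Club); Mixed NE: p = 0.72, q = 0.28

Work:
Check pure NE:
(Cafe, Cafe): (36, 14) - no unilateral deviation beneficial
(Club, Club): (14, 36) - no unilateral deviation beneficial
Mixed NE: P1 plays Cafe with p = 0.72, P2 plays Cafe with q = 0.28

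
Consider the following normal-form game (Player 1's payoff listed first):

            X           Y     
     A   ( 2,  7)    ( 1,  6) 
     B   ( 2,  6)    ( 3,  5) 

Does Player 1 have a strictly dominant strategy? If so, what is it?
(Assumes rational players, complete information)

No strictly dominant strategy exists for Player 1

Work:
A strategy strictly dominates another if it gives a strictly higher payoff against every opponent action. Compare each pair of P1's strategies column-by-column:
  A vs B: [2 vs 2, 1 vs 3] → A does not strictly dominate B (column X: 2 ≤ 2)
  B vs A: [2 vs 2, 3 vs 1] → B does not strictly dominate A (column X: 2 ≤ 2)
No single strategy strictly dominates all others → no strictly dominant strategy.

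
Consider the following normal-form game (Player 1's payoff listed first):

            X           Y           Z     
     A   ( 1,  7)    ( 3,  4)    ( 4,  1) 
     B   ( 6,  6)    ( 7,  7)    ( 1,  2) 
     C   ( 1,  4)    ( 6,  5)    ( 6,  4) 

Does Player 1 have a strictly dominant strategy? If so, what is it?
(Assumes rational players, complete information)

No strictly dominant strategy exists for Player 1

Work:
A strategy strictly dominates another if it gives a strictly higher payoff against every opponent action. Compare each pair of P1's strategies column-by-column:
  A vs B: [1 vs 6, 3 vs 7, 4 vs 1] → A does not strictly dominate B (column X: 1 ≤ 6)
  A vs C: [1 vs 1, 3 vs 6, 4 vs 6] → A does not strictly dominate C (column X: 1 ≤ 1)
  B vs A: [6 vs 1, 7 vs 3, 1 vs 4] → B does not strictly dominate A (column Z: 1 ≤ 4)
  B vs C: [6 vs 1, 7 vs 6, 1 vs 6] → B does not strictly dominate C (column Z: 1 ≤ 6)
  C vs A: [1 vs 1, 6 vs 3, 6 vs 4] → C does not strictly dominate A (column X: 1 ≤ 1)
  C vs B: [1 vs 6, 6 vs 7, 6 vs 1] → C does not strictly dominate B (column X: 1 ≤ 6)
No single strategy strictly dominates all others → no strictly dominant strategy.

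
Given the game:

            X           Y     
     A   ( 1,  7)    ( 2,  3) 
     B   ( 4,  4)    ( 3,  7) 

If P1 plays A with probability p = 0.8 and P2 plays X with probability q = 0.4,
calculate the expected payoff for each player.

E[P1] = 1.96, E[P2] = 4.84

Work:
E[P1] = p·q·π₁(A,X) + p·(1-q)·π₁(A,Y) + (1-p)·q·π₁(B,X) + (1-p)·(1-q)·π₁(B,Y)
= 0.8·0.4·1 + 0.8·0.6·2 + 0.2·0.4·4 + 0.2·0.6·3
= 1.96

E[P2] = 4.84 (similar calculation)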